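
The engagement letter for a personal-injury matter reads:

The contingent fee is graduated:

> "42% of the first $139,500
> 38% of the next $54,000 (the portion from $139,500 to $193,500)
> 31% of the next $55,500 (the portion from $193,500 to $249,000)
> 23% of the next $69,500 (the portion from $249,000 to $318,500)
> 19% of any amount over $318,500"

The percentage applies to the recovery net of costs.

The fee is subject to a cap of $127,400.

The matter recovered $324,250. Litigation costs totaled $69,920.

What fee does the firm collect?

$97,540.90

Fee base (net of costs): $324,250 − $69,920 = $254,330
First $139,500 at 42% = $58,590.00
Next $54,000 at 38% = $20,520.00
Next $55,500 at 31% = $17,205.00
Remaining $5,330 at 23% = $1,225.90
Fee: $58,590.00 + $20,520.00 + $17,205.00 + $1,225.90 = $97,540.90
$97,540.90 is under the $127,400 cap.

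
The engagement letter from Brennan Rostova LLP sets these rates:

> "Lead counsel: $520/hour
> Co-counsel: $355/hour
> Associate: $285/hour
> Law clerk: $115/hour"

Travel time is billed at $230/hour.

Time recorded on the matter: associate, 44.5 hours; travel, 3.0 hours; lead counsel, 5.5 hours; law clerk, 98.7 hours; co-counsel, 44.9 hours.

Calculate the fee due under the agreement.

$43,522.50

Lead counsel: 5.5 × $520 = $2,860.00
Co-counsel: 44.9 × $355 = $15,939.50
Associate: 44.5 × $285 = $12,682.50
Law clerk: 98.7 × $115 = $11,350.50
Subtotal: $2,860.00 + $15,939.50 + $12,682.50 + $11,350.50 = $42,832.50
Travel: 3.0 × $230 = $690.00
Total: $42,832.50 + $690.00 = $43,522.50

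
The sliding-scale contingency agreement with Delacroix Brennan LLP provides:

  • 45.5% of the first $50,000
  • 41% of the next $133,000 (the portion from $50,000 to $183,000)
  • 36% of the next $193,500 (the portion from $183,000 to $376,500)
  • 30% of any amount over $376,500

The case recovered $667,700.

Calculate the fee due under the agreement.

First $50,000 at 45.5% = $22,750.00
Next $133,000 at 41% = $54,530.00
Next $193,500 at 36% = $69,660.00
Remaining $291,200 at 30% = $87,360.00
Fee: $22,750.00 + $54,530.00 + $69,660.00 + $87,360.00 = $234,300.00

$234,300.00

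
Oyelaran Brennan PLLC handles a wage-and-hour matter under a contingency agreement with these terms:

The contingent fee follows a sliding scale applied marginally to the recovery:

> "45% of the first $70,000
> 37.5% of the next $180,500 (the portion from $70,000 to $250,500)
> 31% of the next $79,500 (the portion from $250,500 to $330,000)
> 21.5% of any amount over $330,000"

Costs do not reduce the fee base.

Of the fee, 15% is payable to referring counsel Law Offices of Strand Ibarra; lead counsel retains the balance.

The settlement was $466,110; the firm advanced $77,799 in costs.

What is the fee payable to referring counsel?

Fee base is the gross recovery, $466,110; costs are reimbursed separately.
First $70,000 at 45% = $31,500.00
Next $180,500 at 37.5% = $67,687.50
Next $79,500 at 31% = $24,645.00
Remaining $136,110 at 21.5% = $29,263.65
Fee: $31,500.00 + $67,687.50 + $24,645.00 + $29,263.65 = $153,096.15
Referral share: 15% of $153,096.15 = $22,964.42; lead counsel retains $153,096.15 − $22,964.42 = $130,131.73.

$22,964.42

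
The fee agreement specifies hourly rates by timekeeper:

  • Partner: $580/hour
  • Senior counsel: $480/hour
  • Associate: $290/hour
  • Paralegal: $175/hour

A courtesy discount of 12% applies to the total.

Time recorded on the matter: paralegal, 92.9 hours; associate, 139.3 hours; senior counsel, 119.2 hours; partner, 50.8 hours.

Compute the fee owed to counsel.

$126,134.36

Partner: 50.8 × $580 = $29,464.00
Senior counsel: 119.2 × $480 = $57,216.00
Associate: 139.3 × $290 = $40,397.00
Paralegal: 92.9 × $175 = $16,257.50
Subtotal: $143,334.50
Less 12% discount: −$17,200.14
Total: $143,334.50 − $17,200.14 = $126,134.36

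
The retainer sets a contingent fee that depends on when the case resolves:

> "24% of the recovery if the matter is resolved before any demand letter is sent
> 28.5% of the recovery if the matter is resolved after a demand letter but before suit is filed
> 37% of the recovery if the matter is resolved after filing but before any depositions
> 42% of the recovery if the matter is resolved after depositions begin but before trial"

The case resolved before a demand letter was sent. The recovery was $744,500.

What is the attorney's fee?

The matter resolved before a demand letter was sent, so the 24% rate applies.
$744,500 × 24% = $178,680.00

$178,680.00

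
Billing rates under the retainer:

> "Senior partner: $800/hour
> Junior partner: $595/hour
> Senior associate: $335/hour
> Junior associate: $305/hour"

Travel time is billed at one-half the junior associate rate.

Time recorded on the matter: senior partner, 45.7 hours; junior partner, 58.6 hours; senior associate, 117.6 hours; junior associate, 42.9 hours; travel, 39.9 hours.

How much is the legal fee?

$129,992.25

Senior partner: 45.7 × $800 = $36,560.00
Junior partner: 58.6 × $595 = $34,867.00
Senior associate: 117.6 × $335 = $39,396.00
Junior associate: 42.9 × $305 = $13,084.50
Subtotal: $36,560.00 + $34,867.00 + $39,396.00 + $13,084.50 = $123,907.50
Travel: 39.9 × ($305 ÷ 2) = 39.9 × $152.50 = $6,084.75
Total: $123,907.50 + $6,084.75 = $129,992.25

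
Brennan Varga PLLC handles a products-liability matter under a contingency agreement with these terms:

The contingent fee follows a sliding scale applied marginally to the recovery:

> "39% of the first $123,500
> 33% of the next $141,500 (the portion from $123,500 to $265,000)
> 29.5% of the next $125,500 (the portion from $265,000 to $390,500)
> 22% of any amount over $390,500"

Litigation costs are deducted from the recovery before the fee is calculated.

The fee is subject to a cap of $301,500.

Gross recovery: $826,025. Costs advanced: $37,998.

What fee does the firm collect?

Fee base (net of costs): $826,025 − $37,998 = $788,027
First $123,500 at 39% = $48,165.00
Next $141,500 at 33% = $46,695.00
Next $125,500 at 29.5% = $37,022.50
Remaining $397,527 at 22% = $87,455.94
Fee: $48,165.00 + $46,695.00 + $37,022.50 + $87,455.94 = $219,338.44
$219,338.44 is under the $301,500 cap.

$219,338.44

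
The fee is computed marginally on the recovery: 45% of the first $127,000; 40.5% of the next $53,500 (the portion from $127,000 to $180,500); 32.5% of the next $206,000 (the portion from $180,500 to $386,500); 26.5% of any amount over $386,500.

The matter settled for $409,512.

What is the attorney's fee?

First $127,000 at 45% = $57,150.00
Next $53,500 at 40.5% = $21,667.50
Next $206,000 at 32.5% = $66,950.00
Remaining $23,012 at 26.5% = $6,098.18
Fee: $57,150.00 + $21,667.50 + $66,950.00 + $6,098.18 = $151,865.68

$151,865.68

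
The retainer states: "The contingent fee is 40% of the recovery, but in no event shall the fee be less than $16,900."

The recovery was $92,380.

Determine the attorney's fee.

40% of $92,380 = $36,952.00
That exceeds the $16,900 minimum.

$36,952.00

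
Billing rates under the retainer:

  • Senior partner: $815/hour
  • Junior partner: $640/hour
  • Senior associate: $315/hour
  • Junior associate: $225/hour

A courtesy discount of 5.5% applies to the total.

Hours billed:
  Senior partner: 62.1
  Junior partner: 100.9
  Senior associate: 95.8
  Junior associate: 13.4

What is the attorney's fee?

$140,218.63

Senior partner: 62.1 × $815 = $50,611.50
Junior partner: 100.9 × $640 = $64,576.00
Senior associate: 95.8 × $315 = $30,177.00
Junior associate: 13.4 × $225 = $3,015.00
Subtotal: $148,379.50
Less 5.5% discount: −$8,160.87
Total: $148,379.50 − $8,160.87 = $140,218.63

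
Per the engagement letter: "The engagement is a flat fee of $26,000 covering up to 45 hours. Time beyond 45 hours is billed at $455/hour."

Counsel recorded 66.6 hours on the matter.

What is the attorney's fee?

$35,828.00

Flat fee: $26,000.00
Excess hours: 66.6 − 45 = 21.6
Overrun: 21.6 × $455 = $9,828.00
Total: $26,000.00 + $9,828.00 = $35,828.00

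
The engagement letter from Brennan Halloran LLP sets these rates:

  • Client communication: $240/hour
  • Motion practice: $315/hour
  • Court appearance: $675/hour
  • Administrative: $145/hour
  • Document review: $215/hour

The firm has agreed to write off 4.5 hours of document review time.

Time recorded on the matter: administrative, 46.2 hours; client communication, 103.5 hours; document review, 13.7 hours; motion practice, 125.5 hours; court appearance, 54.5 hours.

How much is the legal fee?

$109,837.00

Client communication: 103.5 × $240 = $24,840.00
Motion practice: 125.5 × $315 = $39,532.50
Court appearance: 54.5 × $675 = $36,787.50
Administrative: 46.2 × $145 = $6,699.00
Document review: 13.7 × $215 = $2,945.50
Subtotal: $110,804.50
Write-off: 4.5 × $215 = $967.50
Total: $110,804.50 − $967.50 = $109,837.00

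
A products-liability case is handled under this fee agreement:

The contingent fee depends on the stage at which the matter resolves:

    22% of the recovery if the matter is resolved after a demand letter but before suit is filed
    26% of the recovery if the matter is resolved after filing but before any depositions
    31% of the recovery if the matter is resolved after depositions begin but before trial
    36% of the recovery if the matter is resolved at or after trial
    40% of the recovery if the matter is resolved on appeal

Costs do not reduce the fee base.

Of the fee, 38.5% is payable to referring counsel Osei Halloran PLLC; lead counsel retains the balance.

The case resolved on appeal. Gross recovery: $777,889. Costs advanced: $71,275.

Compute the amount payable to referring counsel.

$119,794.91

Fee base is the gross recovery, $777,889; costs are reimbursed separately.
The matter resolved on appeal, so the 40% rate applies.
$777,889 × 40% = $311,155.60
Referral share: 38.5% of $311,155.60 = $119,794.91; lead counsel retains $311,155.60 − $119,794.91 = $191,360.69.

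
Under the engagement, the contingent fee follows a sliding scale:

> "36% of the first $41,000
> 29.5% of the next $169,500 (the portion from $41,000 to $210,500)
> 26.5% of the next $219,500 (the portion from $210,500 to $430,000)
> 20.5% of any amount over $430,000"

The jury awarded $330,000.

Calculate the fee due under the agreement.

First $41,000 at 36% = $14,760.00
Next $169,500 at 29.5% = $50,002.50
Remaining $119,500 at 26.5% = $31,667.50
Fee: $14,760.00 + $50,002.50 + $31,667.50 = $96,430.00

$96,430.00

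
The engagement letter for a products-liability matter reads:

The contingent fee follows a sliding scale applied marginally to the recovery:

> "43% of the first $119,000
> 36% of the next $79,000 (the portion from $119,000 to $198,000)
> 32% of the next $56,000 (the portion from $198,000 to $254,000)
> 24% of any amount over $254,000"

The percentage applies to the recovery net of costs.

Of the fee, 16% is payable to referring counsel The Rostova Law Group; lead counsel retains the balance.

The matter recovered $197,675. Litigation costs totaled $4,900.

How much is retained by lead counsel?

Fee base (net of costs): $197,675 − $4,900 = $192,775
First $119,000 at 43% = $51,170.00
Remaining $73,775 at 36% = $26,559.00
Fee: $51,170.00 + $26,559.00 = $77,729.00
Referral share: 16% of $77,729.00 = $12,436.64; lead counsel retains $77,729.00 − $12,436.64 = $65,292.36.

$65,292.36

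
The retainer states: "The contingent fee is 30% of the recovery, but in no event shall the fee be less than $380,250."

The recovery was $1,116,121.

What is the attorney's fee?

$380,250.00

30% of $1,116,121 = $334,836.30
That is below the $380,250 minimum, so the minimum applies.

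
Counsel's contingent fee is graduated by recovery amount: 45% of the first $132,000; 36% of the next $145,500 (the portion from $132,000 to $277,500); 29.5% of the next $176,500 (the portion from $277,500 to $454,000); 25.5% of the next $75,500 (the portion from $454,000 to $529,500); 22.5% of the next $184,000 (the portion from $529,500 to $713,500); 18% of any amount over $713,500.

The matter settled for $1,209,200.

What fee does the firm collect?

First $132,000 at 45% = $59,400.00
Next $145,500 at 36% = $52,380.00
Next $176,500 at 29.5% = $52,067.50
Next $75,500 at 25.5% = $19,252.50
Next $184,000 at 22.5% = $41,400.00
Remaining $495,700 at 18% = $89,226.00
Fee: $59,400.00 + $52,380.00 + $52,067.50 + $19,252.50 + $41,400.00 + $89,226.00 = $313,726.00

$313,726.00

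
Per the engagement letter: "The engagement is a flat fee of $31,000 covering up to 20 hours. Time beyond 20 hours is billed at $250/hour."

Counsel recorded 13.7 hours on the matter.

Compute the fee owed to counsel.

13.7 hours is within the 20-hour scope; only the flat fee applies.

$31,000.00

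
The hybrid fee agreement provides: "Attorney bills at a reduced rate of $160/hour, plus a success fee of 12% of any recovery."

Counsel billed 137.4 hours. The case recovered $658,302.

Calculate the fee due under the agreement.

Hourly: 137.4 × $160 = $21,984.00
Success fee: 12% of $658,302 = $78,996.24
Total: $21,984.00 + $78,996.24 = $100,980.24

$100,980.24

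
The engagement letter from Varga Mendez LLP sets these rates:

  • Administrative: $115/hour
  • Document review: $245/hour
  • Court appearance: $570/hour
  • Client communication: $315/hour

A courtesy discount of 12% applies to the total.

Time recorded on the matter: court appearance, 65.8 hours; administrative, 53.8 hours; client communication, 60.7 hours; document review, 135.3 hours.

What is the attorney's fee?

Administrative: 53.8 × $115 = $6,187.00
Document review: 135.3 × $245 = $33,148.50
Court appearance: 65.8 × $570 = $37,506.00
Client communication: 60.7 × $315 = $19,120.50
Subtotal: $95,962.00
Less 12% discount: −$11,515.44
Total: $95,962.00 − $11,515.44 = $84,446.56

$84,446.56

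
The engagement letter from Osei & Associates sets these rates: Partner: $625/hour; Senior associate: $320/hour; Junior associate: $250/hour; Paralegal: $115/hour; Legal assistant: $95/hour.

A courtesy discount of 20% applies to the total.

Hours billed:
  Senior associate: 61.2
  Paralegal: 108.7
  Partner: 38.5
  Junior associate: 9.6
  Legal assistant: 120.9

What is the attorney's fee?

$56,026.00

Partner: 38.5 × $625 = $24,062.50
Senior associate: 61.2 × $320 = $19,584.00
Junior associate: 9.6 × $250 = $2,400.00
Paralegal: 108.7 × $115 = $12,500.50
Legal assistant: 120.9 × $95 = $11,485.50
Subtotal: $70,032.50
Less 20% discount: −$14,006.50
Total: $70,032.50 − $14,006.50 = $56,026.00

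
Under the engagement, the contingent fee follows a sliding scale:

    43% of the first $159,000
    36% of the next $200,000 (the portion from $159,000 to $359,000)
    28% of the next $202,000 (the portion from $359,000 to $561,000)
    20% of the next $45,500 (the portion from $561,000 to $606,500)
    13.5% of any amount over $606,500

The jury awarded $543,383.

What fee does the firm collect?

First $159,000 at 43% = $68,370.00
Next $200,000 at 36% = $72,000.00
Remaining $184,383 at 28% = $51,627.24
Fee: $68,370.00 + $72,000.00 + $51,627.24 = $191,997.24

$191,997.24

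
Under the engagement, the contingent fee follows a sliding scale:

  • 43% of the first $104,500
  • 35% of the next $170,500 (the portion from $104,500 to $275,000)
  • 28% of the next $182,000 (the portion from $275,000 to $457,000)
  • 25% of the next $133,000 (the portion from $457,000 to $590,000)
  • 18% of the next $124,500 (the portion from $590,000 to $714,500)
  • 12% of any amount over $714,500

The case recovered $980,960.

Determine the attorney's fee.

First $104,500 at 43% = $44,935.00
Next $170,500 at 35% = $59,675.00
Next $182,000 at 28% = $50,960.00
Next $133,000 at 25% = $33,250.00
Next $124,500 at 18% = $22,410.00
Remaining $266,460 at 12% = $31,975.20
Fee: $44,935.00 + $59,675.00 + $50,960.00 + $33,250.00 + $22,410.00 + $31,975.20 = $243,205.20

$243,205.20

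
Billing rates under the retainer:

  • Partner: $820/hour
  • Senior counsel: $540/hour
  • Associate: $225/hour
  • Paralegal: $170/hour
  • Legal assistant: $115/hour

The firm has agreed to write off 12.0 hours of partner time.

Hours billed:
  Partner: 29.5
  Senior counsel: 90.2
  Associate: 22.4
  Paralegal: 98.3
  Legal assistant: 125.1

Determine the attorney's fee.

Partner: 29.5 × $820 = $24,190.00
Senior counsel: 90.2 × $540 = $48,708.00
Associate: 22.4 × $225 = $5,040.00
Paralegal: 98.3 × $170 = $16,711.00
Legal assistant: 125.1 × $115 = $14,386.50
Subtotal: $109,035.50
Write-off: 12.0 × $820 = $9,840.00
Total: $109,035.50 − $9,840.00 = $99,195.50

$99,195.50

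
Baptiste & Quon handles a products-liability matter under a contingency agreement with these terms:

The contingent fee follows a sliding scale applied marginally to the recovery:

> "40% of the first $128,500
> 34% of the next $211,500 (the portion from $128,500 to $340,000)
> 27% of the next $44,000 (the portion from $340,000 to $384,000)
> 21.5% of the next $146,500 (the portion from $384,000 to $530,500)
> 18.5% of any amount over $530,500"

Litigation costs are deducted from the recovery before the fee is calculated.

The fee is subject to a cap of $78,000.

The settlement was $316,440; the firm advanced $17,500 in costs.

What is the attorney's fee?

$78,000.00

Fee base (net of costs): $316,440 − $17,500 = $298,940
First $128,500 at 40% = $51,400.00
Remaining $170,440 at 34% = $57,949.60
Fee: $51,400.00 + $57,949.60 = $109,349.60
$109,349.60 exceeds the $78,000 cap, so the fee is capped at $78,000.00.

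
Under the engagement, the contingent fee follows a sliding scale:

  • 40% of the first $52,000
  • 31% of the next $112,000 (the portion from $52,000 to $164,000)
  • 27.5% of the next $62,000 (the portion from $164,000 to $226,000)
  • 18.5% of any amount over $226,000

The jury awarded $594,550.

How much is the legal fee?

First $52,000 at 40% = $20,800.00
Next $112,000 at 31% = $34,720.00
Next $62,000 at 27.5% = $17,050.00
Remaining $368,550 at 18.5% = $68,181.75
Fee: $20,800.00 + $34,720.00 + $17,050.00 + $68,181.75 = $140,751.75

$140,751.75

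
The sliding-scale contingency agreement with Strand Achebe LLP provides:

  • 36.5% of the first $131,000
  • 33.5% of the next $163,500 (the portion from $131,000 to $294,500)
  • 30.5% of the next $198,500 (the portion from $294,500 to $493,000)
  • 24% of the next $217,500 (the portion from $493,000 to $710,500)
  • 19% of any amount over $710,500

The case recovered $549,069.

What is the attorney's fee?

First $131,000 at 36.5% = $47,815.00
Next $163,500 at 33.5% = $54,772.50
Next $198,500 at 30.5% = $60,542.50
Remaining $56,069 at 24% = $13,456.56
Fee: $47,815.00 + $54,772.50 + $60,542.50 + $13,456.56 = $176,586.56

$176,586.56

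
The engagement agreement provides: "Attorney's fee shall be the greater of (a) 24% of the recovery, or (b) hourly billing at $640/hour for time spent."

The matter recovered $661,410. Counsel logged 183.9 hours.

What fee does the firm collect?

(a) 24% of $661,410 = $158,738.40
(b) 183.9 × $640 = $117,696.00
The greater is (a): $158,738.40.

$158,738.40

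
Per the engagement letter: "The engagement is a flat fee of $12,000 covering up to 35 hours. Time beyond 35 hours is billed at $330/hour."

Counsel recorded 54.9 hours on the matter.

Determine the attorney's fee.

Flat fee: $12,000.00
Excess hours: 54.9 − 35 = 19.9
Overrun: 19.9 × $330 = $6,567.00
Total: $12,000.00 + $6,567.00 = $18,567.00

$18,567.00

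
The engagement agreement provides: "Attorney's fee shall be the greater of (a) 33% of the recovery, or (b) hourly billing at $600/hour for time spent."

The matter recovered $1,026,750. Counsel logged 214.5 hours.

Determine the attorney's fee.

(a) 33% of $1,026,750 = $338,827.50
(b) 214.5 × $600 = $128,700.00
The greater is (a): $338,827.50.

$338,827.50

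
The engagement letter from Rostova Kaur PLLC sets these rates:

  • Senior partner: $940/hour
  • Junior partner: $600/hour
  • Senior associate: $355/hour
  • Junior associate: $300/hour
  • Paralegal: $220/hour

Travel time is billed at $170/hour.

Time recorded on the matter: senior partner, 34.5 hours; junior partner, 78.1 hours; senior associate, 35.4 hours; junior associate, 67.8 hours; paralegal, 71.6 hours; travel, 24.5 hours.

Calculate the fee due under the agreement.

Senior partner: 34.5 × $940 = $32,430.00
Junior partner: 78.1 × $600 = $46,860.00
Senior associate: 35.4 × $355 = $12,567.00
Junior associate: 67.8 × $300 = $20,340.00
Paralegal: 71.6 × $220 = $15,752.00
Subtotal: $32,430.00 + $46,860.00 + $12,567.00 + $20,340.00 + $15,752.00 = $127,949.00
Travel: 24.5 × $170 = $4,165.00
Total: $127,949.00 + $4,165.00 = $132,114.00

$132,114.00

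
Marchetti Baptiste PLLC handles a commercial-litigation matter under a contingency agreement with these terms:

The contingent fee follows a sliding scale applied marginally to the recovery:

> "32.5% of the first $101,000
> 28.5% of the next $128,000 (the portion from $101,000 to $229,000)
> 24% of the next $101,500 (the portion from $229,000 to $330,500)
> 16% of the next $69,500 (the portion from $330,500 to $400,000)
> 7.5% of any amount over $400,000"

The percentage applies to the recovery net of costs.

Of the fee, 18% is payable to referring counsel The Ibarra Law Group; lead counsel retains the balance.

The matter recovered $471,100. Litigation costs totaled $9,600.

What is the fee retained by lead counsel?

Fee base (net of costs): $471,100 − $9,600 = $461,500
First $101,000 at 32.5% = $32,825.00
Next $128,000 at 28.5% = $36,480.00
Next $101,500 at 24% = $24,360.00
Next $69,500 at 16% = $11,120.00
Remaining $61,500 at 7.5% = $4,612.50
Fee: $32,825.00 + $36,480.00 + $24,360.00 + $11,120.00 + $4,612.50 = $109,397.50
Referral share: 18% of $109,397.50 = $19,691.55; lead counsel retains $109,397.50 − $19,691.55 = $89,705.95.

$89,705.95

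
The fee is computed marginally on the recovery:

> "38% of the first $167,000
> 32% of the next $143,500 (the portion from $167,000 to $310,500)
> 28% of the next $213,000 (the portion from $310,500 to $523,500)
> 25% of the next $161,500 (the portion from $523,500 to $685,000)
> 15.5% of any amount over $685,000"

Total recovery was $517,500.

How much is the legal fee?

$167,340.00

First $167,000 at 38% = $63,460.00
Next $143,500 at 32% = $45,920.00
Remaining $207,000 at 28% = $57,960.00
Fee: $63,460.00 + $45,920.00 + $57,960.00 = $167,340.00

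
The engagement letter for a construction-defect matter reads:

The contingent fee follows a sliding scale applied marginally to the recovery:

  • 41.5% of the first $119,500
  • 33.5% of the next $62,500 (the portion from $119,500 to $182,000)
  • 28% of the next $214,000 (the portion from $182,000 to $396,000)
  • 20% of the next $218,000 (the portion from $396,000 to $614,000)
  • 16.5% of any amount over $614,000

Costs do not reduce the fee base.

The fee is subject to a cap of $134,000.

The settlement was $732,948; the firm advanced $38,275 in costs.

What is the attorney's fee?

Fee base is the gross recovery, $732,948; costs are reimbursed separately.
First $119,500 at 41.5% = $49,592.50
Next $62,500 at 33.5% = $20,937.50
Next $214,000 at 28% = $59,920.00
Next $218,000 at 20% = $43,600.00
Remaining $118,948 at 16.5% = $19,626.42
Fee: $49,592.50 + $20,937.50 + $59,920.00 + $43,600.00 + $19,626.42 = $193,676.42
$193,676.42 exceeds the $134,000 cap, so the fee is capped at $134,000.00.

$134,000.00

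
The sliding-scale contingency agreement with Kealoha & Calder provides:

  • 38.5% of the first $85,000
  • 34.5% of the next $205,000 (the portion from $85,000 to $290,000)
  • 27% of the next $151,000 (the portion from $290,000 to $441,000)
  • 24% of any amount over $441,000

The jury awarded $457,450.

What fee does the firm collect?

First $85,000 at 38.5% = $32,725.00
Next $205,000 at 34.5% = $70,725.00
Next $151,000 at 27% = $40,770.00
Remaining $16,450 at 24% = $3,948.00
Fee: $32,725.00 + $70,725.00 + $40,770.00 + $3,948.00 = $148,168.00

$148,168.00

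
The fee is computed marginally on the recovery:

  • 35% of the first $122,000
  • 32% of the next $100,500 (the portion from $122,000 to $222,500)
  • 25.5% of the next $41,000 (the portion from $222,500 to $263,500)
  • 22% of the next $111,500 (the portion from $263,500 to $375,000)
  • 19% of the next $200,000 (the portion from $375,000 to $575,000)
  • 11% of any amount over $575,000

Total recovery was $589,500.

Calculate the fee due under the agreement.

$149,440.00

First $122,000 at 35% = $42,700.00
Next $100,500 at 32% = $32,160.00
Next $41,000 at 25.5% = $10,455.00
Next $111,500 at 22% = $24,530.00
Next $200,000 at 19% = $38,000.00
Remaining $14,500 at 11% = $1,595.00
Fee: $42,700.00 + $32,160.00 + $10,455.00 + $24,530.00 + $38,000.00 + $1,595.00 = $149,440.00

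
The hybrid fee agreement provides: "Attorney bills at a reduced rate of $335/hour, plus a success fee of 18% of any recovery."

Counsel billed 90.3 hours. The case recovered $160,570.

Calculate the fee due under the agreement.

$59,153.10

Hourly: 90.3 × $335 = $30,250.50
Success fee: 18% of $160,570 = $28,902.60
Total: $30,250.50 + $28,902.60 = $59,153.10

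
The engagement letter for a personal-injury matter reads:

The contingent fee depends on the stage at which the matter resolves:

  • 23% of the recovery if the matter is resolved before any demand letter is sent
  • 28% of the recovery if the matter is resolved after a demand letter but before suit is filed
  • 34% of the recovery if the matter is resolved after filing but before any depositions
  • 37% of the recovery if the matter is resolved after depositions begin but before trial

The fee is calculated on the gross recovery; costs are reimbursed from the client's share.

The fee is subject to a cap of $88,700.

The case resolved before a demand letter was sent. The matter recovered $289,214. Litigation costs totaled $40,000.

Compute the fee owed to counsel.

Fee base is the gross recovery, $289,214; costs are reimbursed separately.
The matter resolved before a demand letter was sent, so the 23% rate applies.
$289,214 × 23% = $66,519.22
$66,519.22 is under the $88,700 cap.

$66,519.22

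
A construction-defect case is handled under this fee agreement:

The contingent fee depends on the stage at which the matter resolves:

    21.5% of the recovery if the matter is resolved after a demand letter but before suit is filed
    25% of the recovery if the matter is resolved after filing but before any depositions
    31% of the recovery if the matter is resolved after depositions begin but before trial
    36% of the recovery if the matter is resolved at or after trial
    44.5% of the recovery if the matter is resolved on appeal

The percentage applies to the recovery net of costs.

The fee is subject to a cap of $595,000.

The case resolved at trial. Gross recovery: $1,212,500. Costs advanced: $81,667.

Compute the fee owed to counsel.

$407,099.88

Fee base (net of costs): $1,212,500 − $81,667 = $1,130,833
The matter resolved at trial, so the 36% rate applies.
$1,130,833 × 36% = $407,099.88
$407,099.88 is under the $595,000 cap.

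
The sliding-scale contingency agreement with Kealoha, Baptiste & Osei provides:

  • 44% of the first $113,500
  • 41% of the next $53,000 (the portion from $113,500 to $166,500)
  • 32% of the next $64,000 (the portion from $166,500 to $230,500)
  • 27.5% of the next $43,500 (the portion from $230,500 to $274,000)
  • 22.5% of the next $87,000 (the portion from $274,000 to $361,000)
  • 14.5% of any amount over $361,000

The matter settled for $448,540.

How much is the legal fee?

$136,380.80

First $113,500 at 44% = $49,940.00
Next $53,000 at 41% = $21,730.00
Next $64,000 at 32% = $20,480.00
Next $43,500 at 27.5% = $11,962.50
Next $87,000 at 22.5% = $19,575.00
Remaining $87,540 at 14.5% = $12,693.30
Fee: $49,940.00 + $21,730.00 + $20,480.00 + $11,962.50 + $19,575.00 + $12,693.30 = $136,380.80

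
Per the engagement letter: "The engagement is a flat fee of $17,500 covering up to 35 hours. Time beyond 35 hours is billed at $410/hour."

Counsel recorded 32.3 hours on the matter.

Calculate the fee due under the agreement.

32.3 hours is within the 35-hour scope; only the flat fee applies.

$17,500.00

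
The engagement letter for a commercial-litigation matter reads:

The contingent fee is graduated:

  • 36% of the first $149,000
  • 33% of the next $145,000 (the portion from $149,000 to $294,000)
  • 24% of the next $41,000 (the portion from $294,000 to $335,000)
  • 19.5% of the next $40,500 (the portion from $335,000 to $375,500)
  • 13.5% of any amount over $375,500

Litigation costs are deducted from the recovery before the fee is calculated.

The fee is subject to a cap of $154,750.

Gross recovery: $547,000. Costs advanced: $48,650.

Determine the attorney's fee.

Fee base (net of costs): $547,000 − $48,650 = $498,350
First $149,000 at 36% = $53,640.00
Next $145,000 at 33% = $47,850.00
Next $41,000 at 24% = $9,840.00
Next $40,500 at 19.5% = $7,897.50
Remaining $122,850 at 13.5% = $16,584.75
Fee: $53,640.00 + $47,850.00 + $9,840.00 + $7,897.50 + $16,584.75 = $135,812.25
$135,812.25 is under the $154,750 cap.

$135,812.25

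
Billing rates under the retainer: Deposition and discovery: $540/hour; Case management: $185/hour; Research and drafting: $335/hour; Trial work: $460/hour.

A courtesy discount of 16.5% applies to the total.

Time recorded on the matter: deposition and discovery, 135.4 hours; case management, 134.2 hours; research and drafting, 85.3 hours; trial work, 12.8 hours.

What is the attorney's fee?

$110,559.43

Deposition and discovery: 135.4 × $540 = $73,116.00
Case management: 134.2 × $185 = $24,827.00
Research and drafting: 85.3 × $335 = $28,575.50
Trial work: 12.8 × $460 = $5,888.00
Subtotal: $132,406.50
Less 16.5% discount: −$21,847.07
Total: $132,406.50 − $21,847.07 = $110,559.43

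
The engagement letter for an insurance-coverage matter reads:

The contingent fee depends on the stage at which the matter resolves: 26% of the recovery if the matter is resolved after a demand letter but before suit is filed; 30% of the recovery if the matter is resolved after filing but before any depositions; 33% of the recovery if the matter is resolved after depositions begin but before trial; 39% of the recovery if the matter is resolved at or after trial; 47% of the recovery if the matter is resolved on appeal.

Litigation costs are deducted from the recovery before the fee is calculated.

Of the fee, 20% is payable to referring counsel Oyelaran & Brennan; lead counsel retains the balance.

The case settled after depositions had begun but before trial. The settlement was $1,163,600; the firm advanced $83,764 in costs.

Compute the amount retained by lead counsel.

Fee base (net of costs): $1,163,600 − $83,764 = $1,079,836
The matter settled after depositions had begun but before trial, so the 33% rate applies.
$1,079,836 × 33% = $356,345.88
Referral share: 20% of $356,345.88 = $71,269.18; lead counsel retains $356,345.88 − $71,269.18 = $285,076.70.

$285,076.70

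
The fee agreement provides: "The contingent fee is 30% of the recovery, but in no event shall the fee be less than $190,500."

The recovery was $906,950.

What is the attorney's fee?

30% of $906,950 = $272,085.00
That exceeds the $190,500 minimum.

$272,085.00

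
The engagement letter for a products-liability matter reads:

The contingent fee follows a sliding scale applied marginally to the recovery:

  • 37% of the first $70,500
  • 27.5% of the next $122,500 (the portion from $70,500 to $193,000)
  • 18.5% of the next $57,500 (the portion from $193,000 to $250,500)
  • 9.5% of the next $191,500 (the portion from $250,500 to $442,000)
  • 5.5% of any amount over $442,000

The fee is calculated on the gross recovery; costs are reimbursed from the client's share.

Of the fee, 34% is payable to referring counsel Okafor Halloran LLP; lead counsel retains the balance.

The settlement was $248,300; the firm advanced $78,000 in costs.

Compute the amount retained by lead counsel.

Fee base is the gross recovery, $248,300; costs are reimbursed separately.
First $70,500 at 37% = $26,085.00
Next $122,500 at 27.5% = $33,687.50
Remaining $55,300 at 18.5% = $10,230.50
Fee: $26,085.00 + $33,687.50 + $10,230.50 = $70,003.00
Referral share: 34% of $70,003.00 = $23,801.02; lead counsel retains $70,003.00 − $23,801.02 = $46,201.98.

$46,201.98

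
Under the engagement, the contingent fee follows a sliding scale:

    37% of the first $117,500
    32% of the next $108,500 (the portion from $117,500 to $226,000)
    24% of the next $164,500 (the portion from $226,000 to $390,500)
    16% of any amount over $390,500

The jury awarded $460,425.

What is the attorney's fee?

$128,863.00

First $117,500 at 37% = $43,475.00
Next $108,500 at 32% = $34,720.00
Next $164,500 at 24% = $39,480.00
Remaining $69,925 at 16% = $11,188.00
Fee: $43,475.00 + $34,720.00 + $39,480.00 + $11,188.00 = $128,863.00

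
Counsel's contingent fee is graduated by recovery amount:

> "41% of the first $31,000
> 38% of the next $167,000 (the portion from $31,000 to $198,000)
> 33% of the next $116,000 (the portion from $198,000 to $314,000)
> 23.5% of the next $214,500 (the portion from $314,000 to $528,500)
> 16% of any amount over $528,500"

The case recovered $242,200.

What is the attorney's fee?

$90,756.00

First $31,000 at 41% = $12,710.00
Next $167,000 at 38% = $63,460.00
Remaining $44,200 at 33% = $14,586.00
Fee: $12,710.00 + $63,460.00 + $14,586.00 = $90,756.00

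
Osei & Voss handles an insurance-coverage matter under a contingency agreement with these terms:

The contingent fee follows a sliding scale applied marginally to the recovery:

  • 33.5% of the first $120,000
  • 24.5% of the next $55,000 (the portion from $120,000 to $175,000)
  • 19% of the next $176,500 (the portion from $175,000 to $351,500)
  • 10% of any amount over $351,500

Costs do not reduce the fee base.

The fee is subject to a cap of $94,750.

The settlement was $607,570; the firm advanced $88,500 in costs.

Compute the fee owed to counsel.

Fee base is the gross recovery, $607,570; costs are reimbursed separately.
First $120,000 at 33.5% = $40,200.00
Next $55,000 at 24.5% = $13,475.00
Next $176,500 at 19% = $33,535.00
Remaining $256,070 at 10% = $25,607.00
Fee: $40,200.00 + $13,475.00 + $33,535.00 + $25,607.00 = $112,817.00
$112,817.00 exceeds the $94,750 cap, so the fee is capped at $94,750.00.

$94,750.00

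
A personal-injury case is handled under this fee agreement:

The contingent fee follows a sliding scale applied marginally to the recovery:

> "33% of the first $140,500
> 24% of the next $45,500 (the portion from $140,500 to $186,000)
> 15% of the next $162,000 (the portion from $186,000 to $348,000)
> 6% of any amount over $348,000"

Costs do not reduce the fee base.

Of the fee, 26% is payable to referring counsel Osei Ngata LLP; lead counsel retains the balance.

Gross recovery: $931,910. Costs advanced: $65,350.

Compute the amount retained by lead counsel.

$86,298.50

Fee base is the gross recovery, $931,910; costs are reimbursed separately.
First $140,500 at 33% = $46,365.00
Next $45,500 at 24% = $10,920.00
Next $162,000 at 15% = $24,300.00
Remaining $583,910 at 6% = $35,034.60
Fee: $46,365.00 + $10,920.00 + $24,300.00 + $35,034.60 = $116,619.60
Referral share: 26% of $116,619.60 = $30,321.10; lead counsel retains $116,619.60 − $30,321.10 = $86,298.50.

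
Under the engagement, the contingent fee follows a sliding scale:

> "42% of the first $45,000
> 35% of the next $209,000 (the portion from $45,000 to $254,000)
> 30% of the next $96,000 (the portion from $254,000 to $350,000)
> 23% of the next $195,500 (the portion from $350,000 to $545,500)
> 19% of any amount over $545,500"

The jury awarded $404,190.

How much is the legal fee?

First $45,000 at 42% = $18,900.00
Next $209,000 at 35% = $73,150.00
Next $96,000 at 30% = $28,800.00
Remaining $54,190 at 23% = $12,463.70
Fee: $18,900.00 + $73,150.00 + $28,800.00 + $12,463.70 = $133,313.70

$133,313.70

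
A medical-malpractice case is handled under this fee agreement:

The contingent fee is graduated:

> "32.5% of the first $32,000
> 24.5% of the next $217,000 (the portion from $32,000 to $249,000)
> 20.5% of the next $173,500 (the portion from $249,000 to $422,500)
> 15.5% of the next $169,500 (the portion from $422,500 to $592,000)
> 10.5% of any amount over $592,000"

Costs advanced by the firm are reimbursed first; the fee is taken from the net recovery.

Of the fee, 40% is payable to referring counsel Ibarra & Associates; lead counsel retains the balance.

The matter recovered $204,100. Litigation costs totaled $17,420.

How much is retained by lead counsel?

Fee base (net of costs): $204,100 − $17,420 = $186,680
First $32,000 at 32.5% = $10,400.00
Remaining $154,680 at 24.5% = $37,896.60
Fee: $10,400.00 + $37,896.60 = $48,296.60
Referral share: 40% of $48,296.60 = $19,318.64; lead counsel retains $48,296.60 − $19,318.64 = $28,977.96.

$28,977.96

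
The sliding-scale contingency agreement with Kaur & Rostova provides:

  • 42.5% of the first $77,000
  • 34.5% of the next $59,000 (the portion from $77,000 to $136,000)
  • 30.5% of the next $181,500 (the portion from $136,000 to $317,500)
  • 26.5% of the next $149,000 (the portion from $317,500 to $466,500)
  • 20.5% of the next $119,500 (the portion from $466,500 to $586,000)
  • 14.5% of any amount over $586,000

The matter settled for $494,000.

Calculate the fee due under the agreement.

First $77,000 at 42.5% = $32,725.00
Next $59,000 at 34.5% = $20,355.00
Next $181,500 at 30.5% = $55,357.50
Next $149,000 at 26.5% = $39,485.00
Remaining $27,500 at 20.5% = $5,637.50
Fee: $32,725.00 + $20,355.00 + $55,357.50 + $39,485.00 + $5,637.50 = $153,560.00

$153,560.00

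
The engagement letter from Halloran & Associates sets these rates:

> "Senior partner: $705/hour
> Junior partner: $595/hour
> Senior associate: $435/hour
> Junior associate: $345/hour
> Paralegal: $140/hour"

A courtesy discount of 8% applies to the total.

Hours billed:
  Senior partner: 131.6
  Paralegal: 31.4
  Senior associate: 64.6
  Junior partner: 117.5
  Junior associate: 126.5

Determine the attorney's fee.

$219,723.60

Senior partner: 131.6 × $705 = $92,778.00
Junior partner: 117.5 × $595 = $69,912.50
Senior associate: 64.6 × $435 = $28,101.00
Junior associate: 126.5 × $345 = $43,642.50
Paralegal: 31.4 × $140 = $4,396.00
Subtotal: $238,830.00
Less 8% discount: −$19,106.40
Total: $238,830.00 − $19,106.40 = $219,723.60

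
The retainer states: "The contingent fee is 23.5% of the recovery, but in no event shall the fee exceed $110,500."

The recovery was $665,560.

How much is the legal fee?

$110,500.00

23.5% of $665,560 = $156,406.60
That exceeds the $110,500 cap, so the fee is capped at $110,500.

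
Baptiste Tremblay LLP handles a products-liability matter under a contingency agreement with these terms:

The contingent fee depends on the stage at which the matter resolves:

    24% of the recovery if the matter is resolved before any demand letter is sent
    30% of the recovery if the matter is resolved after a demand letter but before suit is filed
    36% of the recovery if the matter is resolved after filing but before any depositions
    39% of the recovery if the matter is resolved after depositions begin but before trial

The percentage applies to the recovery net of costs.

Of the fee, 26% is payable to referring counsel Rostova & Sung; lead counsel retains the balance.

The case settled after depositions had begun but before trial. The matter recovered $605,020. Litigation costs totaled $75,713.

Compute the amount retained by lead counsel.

$152,758.00

Fee base (net of costs): $605,020 − $75,713 = $529,307
The matter settled after depositions had begun but before trial, so the 39% rate applies.
$529,307 × 39% = $206,429.73
Referral share: 26% of $206,429.73 = $53,671.73; lead counsel retains $206,429.73 − $53,671.73 = $152,758.00.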